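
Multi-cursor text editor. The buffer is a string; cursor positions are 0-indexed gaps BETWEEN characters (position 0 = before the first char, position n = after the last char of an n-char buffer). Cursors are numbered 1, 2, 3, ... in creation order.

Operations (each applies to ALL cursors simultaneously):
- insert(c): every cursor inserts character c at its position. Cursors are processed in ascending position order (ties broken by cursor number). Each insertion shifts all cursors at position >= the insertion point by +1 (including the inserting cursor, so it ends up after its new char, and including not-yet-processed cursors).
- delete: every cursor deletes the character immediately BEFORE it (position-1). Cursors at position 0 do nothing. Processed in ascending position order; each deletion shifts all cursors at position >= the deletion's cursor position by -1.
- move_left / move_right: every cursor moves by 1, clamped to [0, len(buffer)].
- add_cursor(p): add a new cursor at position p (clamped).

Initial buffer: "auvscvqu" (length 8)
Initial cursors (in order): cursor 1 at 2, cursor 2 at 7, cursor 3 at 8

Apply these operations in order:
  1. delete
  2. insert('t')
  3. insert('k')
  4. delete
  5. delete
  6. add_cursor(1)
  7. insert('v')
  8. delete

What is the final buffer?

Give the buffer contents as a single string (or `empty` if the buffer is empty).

After op 1 (delete): buffer="avscv" (len 5), cursors c1@1 c2@5 c3@5, authorship .....
After op 2 (insert('t')): buffer="atvscvtt" (len 8), cursors c1@2 c2@8 c3@8, authorship .1....23
After op 3 (insert('k')): buffer="atkvscvttkk" (len 11), cursors c1@3 c2@11 c3@11, authorship .11....2323
After op 4 (delete): buffer="atvscvtt" (len 8), cursors c1@2 c2@8 c3@8, authorship .1....23
After op 5 (delete): buffer="avscv" (len 5), cursors c1@1 c2@5 c3@5, authorship .....
After op 6 (add_cursor(1)): buffer="avscv" (len 5), cursors c1@1 c4@1 c2@5 c3@5, authorship .....
After op 7 (insert('v')): buffer="avvvscvvv" (len 9), cursors c1@3 c4@3 c2@9 c3@9, authorship .14....23
After op 8 (delete): buffer="avscv" (len 5), cursors c1@1 c4@1 c2@5 c3@5, authorship .....

Answer: avscv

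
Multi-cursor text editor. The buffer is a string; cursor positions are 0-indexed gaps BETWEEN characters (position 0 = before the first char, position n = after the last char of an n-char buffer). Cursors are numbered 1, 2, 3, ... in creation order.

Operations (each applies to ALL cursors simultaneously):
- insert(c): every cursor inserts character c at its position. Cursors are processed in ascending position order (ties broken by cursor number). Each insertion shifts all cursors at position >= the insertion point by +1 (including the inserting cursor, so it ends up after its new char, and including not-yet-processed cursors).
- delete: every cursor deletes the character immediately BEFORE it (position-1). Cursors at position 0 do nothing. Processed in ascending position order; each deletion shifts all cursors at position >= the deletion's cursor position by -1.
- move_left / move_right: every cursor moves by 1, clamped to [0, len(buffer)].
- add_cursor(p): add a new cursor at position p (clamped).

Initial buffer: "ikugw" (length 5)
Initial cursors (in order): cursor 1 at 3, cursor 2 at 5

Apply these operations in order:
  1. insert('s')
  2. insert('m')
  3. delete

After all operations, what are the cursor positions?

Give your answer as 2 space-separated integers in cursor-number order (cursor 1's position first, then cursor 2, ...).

Answer: 4 7

Derivation:
After op 1 (insert('s')): buffer="ikusgws" (len 7), cursors c1@4 c2@7, authorship ...1..2
After op 2 (insert('m')): buffer="ikusmgwsm" (len 9), cursors c1@5 c2@9, authorship ...11..22
After op 3 (delete): buffer="ikusgws" (len 7), cursors c1@4 c2@7, authorship ...1..2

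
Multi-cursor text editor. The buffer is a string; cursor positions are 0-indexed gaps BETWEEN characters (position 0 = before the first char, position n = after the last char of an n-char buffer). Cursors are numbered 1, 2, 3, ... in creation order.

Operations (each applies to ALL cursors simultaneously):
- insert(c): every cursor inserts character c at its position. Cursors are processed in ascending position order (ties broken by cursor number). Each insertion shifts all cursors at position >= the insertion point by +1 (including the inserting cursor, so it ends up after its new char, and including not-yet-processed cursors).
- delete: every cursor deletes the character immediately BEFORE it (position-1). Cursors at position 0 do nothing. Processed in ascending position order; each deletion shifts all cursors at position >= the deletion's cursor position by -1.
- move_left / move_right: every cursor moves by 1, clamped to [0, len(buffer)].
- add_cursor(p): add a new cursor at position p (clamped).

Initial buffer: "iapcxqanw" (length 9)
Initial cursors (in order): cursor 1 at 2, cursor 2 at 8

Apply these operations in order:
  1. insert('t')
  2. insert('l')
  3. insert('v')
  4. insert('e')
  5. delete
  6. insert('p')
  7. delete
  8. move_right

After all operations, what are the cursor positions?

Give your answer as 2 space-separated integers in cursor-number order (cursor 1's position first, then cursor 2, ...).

Answer: 6 15

Derivation:
After op 1 (insert('t')): buffer="iatpcxqantw" (len 11), cursors c1@3 c2@10, authorship ..1......2.
After op 2 (insert('l')): buffer="iatlpcxqantlw" (len 13), cursors c1@4 c2@12, authorship ..11......22.
After op 3 (insert('v')): buffer="iatlvpcxqantlvw" (len 15), cursors c1@5 c2@14, authorship ..111......222.
After op 4 (insert('e')): buffer="iatlvepcxqantlvew" (len 17), cursors c1@6 c2@16, authorship ..1111......2222.
After op 5 (delete): buffer="iatlvpcxqantlvw" (len 15), cursors c1@5 c2@14, authorship ..111......222.
After op 6 (insert('p')): buffer="iatlvppcxqantlvpw" (len 17), cursors c1@6 c2@16, authorship ..1111......2222.
After op 7 (delete): buffer="iatlvpcxqantlvw" (len 15), cursors c1@5 c2@14, authorship ..111......222.
After op 8 (move_right): buffer="iatlvpcxqantlvw" (len 15), cursors c1@6 c2@15, authorship ..111......222.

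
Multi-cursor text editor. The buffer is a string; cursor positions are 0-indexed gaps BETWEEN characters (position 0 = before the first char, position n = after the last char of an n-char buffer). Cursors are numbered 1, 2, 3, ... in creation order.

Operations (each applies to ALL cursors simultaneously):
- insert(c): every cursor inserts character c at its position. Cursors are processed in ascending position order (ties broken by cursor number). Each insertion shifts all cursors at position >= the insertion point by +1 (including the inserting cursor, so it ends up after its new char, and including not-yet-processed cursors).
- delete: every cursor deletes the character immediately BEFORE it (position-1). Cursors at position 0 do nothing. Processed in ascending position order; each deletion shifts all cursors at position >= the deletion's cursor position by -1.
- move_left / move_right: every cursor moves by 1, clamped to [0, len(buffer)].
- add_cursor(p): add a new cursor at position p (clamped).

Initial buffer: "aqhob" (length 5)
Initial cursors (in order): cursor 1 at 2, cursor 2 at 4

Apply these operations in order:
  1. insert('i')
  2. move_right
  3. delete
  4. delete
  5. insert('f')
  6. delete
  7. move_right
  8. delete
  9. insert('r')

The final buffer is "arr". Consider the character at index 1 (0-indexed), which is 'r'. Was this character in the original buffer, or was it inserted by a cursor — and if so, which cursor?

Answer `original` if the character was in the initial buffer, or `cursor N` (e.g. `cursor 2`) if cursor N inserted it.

After op 1 (insert('i')): buffer="aqihoib" (len 7), cursors c1@3 c2@6, authorship ..1..2.
After op 2 (move_right): buffer="aqihoib" (len 7), cursors c1@4 c2@7, authorship ..1..2.
After op 3 (delete): buffer="aqioi" (len 5), cursors c1@3 c2@5, authorship ..1.2
After op 4 (delete): buffer="aqo" (len 3), cursors c1@2 c2@3, authorship ...
After op 5 (insert('f')): buffer="aqfof" (len 5), cursors c1@3 c2@5, authorship ..1.2
After op 6 (delete): buffer="aqo" (len 3), cursors c1@2 c2@3, authorship ...
After op 7 (move_right): buffer="aqo" (len 3), cursors c1@3 c2@3, authorship ...
After op 8 (delete): buffer="a" (len 1), cursors c1@1 c2@1, authorship .
After op 9 (insert('r')): buffer="arr" (len 3), cursors c1@3 c2@3, authorship .12
Authorship (.=original, N=cursor N): . 1 2
Index 1: author = 1

Answer: cursor 1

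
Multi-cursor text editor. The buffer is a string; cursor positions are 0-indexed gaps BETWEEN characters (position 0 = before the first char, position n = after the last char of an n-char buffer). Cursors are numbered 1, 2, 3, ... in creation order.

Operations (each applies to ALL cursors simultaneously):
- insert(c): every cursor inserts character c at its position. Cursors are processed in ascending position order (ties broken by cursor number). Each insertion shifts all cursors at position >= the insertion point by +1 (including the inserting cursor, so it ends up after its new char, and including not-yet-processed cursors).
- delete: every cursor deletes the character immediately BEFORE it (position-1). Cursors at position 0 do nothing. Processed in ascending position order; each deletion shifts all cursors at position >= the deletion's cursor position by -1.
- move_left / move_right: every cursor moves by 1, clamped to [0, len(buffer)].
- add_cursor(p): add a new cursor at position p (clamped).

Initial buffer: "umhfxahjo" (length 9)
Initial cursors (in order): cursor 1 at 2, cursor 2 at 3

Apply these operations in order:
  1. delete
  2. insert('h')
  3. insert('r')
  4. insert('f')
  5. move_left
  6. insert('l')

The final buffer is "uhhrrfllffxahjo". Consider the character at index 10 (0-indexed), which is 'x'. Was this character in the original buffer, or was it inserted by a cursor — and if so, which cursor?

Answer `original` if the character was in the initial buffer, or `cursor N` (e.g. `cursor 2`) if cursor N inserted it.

After op 1 (delete): buffer="ufxahjo" (len 7), cursors c1@1 c2@1, authorship .......
After op 2 (insert('h')): buffer="uhhfxahjo" (len 9), cursors c1@3 c2@3, authorship .12......
After op 3 (insert('r')): buffer="uhhrrfxahjo" (len 11), cursors c1@5 c2@5, authorship .1212......
After op 4 (insert('f')): buffer="uhhrrfffxahjo" (len 13), cursors c1@7 c2@7, authorship .121212......
After op 5 (move_left): buffer="uhhrrfffxahjo" (len 13), cursors c1@6 c2@6, authorship .121212......
After op 6 (insert('l')): buffer="uhhrrfllffxahjo" (len 15), cursors c1@8 c2@8, authorship .12121122......
Authorship (.=original, N=cursor N): . 1 2 1 2 1 1 2 2 . . . . . .
Index 10: author = original

Answer: original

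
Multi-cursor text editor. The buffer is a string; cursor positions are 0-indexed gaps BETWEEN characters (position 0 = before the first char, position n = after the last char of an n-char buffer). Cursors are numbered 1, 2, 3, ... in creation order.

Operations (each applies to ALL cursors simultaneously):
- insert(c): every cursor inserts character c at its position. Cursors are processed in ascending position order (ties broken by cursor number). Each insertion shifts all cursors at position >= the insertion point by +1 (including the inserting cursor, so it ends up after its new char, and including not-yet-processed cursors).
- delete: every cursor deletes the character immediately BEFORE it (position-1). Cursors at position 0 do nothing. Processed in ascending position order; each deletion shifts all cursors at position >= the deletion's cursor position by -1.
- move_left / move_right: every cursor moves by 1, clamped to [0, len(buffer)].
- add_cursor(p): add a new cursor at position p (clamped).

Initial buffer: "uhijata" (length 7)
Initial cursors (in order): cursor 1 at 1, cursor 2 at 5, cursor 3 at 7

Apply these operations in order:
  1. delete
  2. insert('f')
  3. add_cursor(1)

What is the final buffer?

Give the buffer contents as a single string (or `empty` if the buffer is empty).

Answer: fhijftf

Derivation:
After op 1 (delete): buffer="hijt" (len 4), cursors c1@0 c2@3 c3@4, authorship ....
After op 2 (insert('f')): buffer="fhijftf" (len 7), cursors c1@1 c2@5 c3@7, authorship 1...2.3
After op 3 (add_cursor(1)): buffer="fhijftf" (len 7), cursors c1@1 c4@1 c2@5 c3@7, authorship 1...2.3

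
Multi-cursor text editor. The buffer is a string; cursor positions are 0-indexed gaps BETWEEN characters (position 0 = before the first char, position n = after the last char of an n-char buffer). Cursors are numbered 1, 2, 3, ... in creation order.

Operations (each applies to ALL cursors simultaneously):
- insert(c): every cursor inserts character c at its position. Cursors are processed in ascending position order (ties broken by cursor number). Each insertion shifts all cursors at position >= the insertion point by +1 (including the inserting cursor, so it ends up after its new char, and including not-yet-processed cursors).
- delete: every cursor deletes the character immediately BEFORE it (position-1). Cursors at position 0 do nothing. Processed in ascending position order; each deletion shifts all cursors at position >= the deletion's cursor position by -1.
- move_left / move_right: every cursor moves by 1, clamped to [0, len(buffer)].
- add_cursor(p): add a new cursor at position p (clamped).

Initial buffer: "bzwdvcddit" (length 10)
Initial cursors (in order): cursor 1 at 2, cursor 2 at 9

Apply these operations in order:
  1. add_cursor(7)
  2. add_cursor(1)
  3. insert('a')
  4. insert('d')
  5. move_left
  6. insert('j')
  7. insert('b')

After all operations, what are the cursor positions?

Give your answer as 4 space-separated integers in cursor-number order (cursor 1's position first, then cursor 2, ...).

Answer: 9 24 18 4

Derivation:
After op 1 (add_cursor(7)): buffer="bzwdvcddit" (len 10), cursors c1@2 c3@7 c2@9, authorship ..........
After op 2 (add_cursor(1)): buffer="bzwdvcddit" (len 10), cursors c4@1 c1@2 c3@7 c2@9, authorship ..........
After op 3 (insert('a')): buffer="bazawdvcdadiat" (len 14), cursors c4@2 c1@4 c3@10 c2@13, authorship .4.1.....3..2.
After op 4 (insert('d')): buffer="badzadwdvcdaddiadt" (len 18), cursors c4@3 c1@6 c3@13 c2@17, authorship .44.11.....33..22.
After op 5 (move_left): buffer="badzadwdvcdaddiadt" (len 18), cursors c4@2 c1@5 c3@12 c2@16, authorship .44.11.....33..22.
After op 6 (insert('j')): buffer="bajdzajdwdvcdajddiajdt" (len 22), cursors c4@3 c1@7 c3@15 c2@20, authorship .444.111.....333..222.
After op 7 (insert('b')): buffer="bajbdzajbdwdvcdajbddiajbdt" (len 26), cursors c4@4 c1@9 c3@18 c2@24, authorship .4444.1111.....3333..2222.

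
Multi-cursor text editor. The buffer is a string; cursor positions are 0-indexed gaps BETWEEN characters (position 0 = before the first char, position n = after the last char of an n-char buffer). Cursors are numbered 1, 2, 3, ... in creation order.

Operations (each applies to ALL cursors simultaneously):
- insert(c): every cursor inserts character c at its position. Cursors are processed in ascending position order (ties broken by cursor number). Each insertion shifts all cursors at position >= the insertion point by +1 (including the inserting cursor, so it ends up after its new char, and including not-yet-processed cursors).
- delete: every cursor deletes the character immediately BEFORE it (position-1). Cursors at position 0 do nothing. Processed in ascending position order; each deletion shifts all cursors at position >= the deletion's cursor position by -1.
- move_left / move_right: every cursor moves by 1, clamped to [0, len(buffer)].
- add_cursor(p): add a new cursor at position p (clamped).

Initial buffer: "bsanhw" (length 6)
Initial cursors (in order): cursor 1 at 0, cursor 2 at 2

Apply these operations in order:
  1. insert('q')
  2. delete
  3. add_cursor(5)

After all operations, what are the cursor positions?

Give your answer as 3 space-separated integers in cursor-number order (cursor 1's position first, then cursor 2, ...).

Answer: 0 2 5

Derivation:
After op 1 (insert('q')): buffer="qbsqanhw" (len 8), cursors c1@1 c2@4, authorship 1..2....
After op 2 (delete): buffer="bsanhw" (len 6), cursors c1@0 c2@2, authorship ......
After op 3 (add_cursor(5)): buffer="bsanhw" (len 6), cursors c1@0 c2@2 c3@5, authorship ......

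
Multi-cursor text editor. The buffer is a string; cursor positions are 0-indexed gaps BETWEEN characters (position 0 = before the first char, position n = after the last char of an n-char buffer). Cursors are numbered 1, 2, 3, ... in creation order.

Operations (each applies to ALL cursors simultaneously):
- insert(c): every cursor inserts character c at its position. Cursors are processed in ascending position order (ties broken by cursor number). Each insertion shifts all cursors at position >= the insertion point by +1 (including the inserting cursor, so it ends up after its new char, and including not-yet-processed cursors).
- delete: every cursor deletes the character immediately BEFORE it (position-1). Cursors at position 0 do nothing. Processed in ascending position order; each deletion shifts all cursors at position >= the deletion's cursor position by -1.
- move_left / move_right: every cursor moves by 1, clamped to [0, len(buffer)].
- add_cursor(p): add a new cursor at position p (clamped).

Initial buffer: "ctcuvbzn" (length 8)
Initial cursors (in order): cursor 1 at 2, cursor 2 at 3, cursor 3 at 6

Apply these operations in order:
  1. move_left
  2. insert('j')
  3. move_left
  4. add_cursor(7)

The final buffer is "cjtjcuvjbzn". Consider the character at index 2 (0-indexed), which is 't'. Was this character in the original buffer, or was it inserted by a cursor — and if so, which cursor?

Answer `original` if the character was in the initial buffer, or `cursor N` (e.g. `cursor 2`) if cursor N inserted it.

Answer: original

Derivation:
After op 1 (move_left): buffer="ctcuvbzn" (len 8), cursors c1@1 c2@2 c3@5, authorship ........
After op 2 (insert('j')): buffer="cjtjcuvjbzn" (len 11), cursors c1@2 c2@4 c3@8, authorship .1.2...3...
After op 3 (move_left): buffer="cjtjcuvjbzn" (len 11), cursors c1@1 c2@3 c3@7, authorship .1.2...3...
After op 4 (add_cursor(7)): buffer="cjtjcuvjbzn" (len 11), cursors c1@1 c2@3 c3@7 c4@7, authorship .1.2...3...
Authorship (.=original, N=cursor N): . 1 . 2 . . . 3 . . .
Index 2: author = original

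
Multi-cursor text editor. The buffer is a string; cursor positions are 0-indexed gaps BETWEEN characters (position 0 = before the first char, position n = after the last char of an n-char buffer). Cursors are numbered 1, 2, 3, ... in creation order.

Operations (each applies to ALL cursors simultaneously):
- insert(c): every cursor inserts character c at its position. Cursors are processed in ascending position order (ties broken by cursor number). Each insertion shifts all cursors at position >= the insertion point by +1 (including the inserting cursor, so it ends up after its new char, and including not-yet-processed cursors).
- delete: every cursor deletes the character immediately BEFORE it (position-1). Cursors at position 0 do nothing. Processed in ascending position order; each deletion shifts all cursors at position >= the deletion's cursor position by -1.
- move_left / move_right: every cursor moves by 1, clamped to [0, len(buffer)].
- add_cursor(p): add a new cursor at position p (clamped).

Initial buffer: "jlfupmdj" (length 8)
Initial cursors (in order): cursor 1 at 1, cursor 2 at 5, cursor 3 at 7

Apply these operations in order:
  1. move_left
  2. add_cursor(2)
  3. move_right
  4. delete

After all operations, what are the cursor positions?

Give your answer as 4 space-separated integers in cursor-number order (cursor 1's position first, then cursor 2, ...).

After op 1 (move_left): buffer="jlfupmdj" (len 8), cursors c1@0 c2@4 c3@6, authorship ........
After op 2 (add_cursor(2)): buffer="jlfupmdj" (len 8), cursors c1@0 c4@2 c2@4 c3@6, authorship ........
After op 3 (move_right): buffer="jlfupmdj" (len 8), cursors c1@1 c4@3 c2@5 c3@7, authorship ........
After op 4 (delete): buffer="lumj" (len 4), cursors c1@0 c4@1 c2@2 c3@3, authorship ....

Answer: 0 2 3 1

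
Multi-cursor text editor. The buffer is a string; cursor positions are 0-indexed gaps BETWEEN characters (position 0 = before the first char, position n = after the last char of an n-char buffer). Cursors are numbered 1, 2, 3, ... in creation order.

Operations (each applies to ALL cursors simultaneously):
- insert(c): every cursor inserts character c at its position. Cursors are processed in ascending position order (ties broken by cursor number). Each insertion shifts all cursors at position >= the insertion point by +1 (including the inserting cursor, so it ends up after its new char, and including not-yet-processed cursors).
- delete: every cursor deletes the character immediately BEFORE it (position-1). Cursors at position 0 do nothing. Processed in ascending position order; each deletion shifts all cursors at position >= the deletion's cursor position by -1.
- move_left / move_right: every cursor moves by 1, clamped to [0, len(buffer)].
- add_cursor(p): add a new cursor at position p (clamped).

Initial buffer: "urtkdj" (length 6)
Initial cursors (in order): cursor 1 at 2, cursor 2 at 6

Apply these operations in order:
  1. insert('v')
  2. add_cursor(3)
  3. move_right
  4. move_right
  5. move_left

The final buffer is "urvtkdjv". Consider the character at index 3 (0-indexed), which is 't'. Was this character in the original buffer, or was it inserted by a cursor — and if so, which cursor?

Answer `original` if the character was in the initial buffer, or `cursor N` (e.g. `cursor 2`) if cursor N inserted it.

Answer: original

Derivation:
After op 1 (insert('v')): buffer="urvtkdjv" (len 8), cursors c1@3 c2@8, authorship ..1....2
After op 2 (add_cursor(3)): buffer="urvtkdjv" (len 8), cursors c1@3 c3@3 c2@8, authorship ..1....2
After op 3 (move_right): buffer="urvtkdjv" (len 8), cursors c1@4 c3@4 c2@8, authorship ..1....2
After op 4 (move_right): buffer="urvtkdjv" (len 8), cursors c1@5 c3@5 c2@8, authorship ..1....2
After op 5 (move_left): buffer="urvtkdjv" (len 8), cursors c1@4 c3@4 c2@7, authorship ..1....2
Authorship (.=original, N=cursor N): . . 1 . . . . 2
Index 3: author = original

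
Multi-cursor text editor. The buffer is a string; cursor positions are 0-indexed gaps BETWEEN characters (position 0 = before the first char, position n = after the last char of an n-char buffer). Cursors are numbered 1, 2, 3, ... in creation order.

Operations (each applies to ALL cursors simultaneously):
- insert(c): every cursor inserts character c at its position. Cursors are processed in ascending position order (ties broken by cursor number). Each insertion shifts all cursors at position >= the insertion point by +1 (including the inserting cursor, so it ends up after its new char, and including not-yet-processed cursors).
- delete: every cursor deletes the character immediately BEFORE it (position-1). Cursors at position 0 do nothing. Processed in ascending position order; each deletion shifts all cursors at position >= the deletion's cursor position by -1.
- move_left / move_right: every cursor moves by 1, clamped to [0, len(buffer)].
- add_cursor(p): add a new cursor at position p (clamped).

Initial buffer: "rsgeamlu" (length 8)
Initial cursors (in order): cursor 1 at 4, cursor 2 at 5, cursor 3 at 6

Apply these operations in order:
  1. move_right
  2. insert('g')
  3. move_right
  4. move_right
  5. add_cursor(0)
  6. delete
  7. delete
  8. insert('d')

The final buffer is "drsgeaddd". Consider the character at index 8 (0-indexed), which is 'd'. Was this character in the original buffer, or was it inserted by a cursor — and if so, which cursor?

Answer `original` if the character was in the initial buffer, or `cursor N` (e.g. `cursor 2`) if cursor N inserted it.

After op 1 (move_right): buffer="rsgeamlu" (len 8), cursors c1@5 c2@6 c3@7, authorship ........
After op 2 (insert('g')): buffer="rsgeagmglgu" (len 11), cursors c1@6 c2@8 c3@10, authorship .....1.2.3.
After op 3 (move_right): buffer="rsgeagmglgu" (len 11), cursors c1@7 c2@9 c3@11, authorship .....1.2.3.
After op 4 (move_right): buffer="rsgeagmglgu" (len 11), cursors c1@8 c2@10 c3@11, authorship .....1.2.3.
After op 5 (add_cursor(0)): buffer="rsgeagmglgu" (len 11), cursors c4@0 c1@8 c2@10 c3@11, authorship .....1.2.3.
After op 6 (delete): buffer="rsgeagml" (len 8), cursors c4@0 c1@7 c2@8 c3@8, authorship .....1..
After op 7 (delete): buffer="rsgea" (len 5), cursors c4@0 c1@5 c2@5 c3@5, authorship .....
After op 8 (insert('d')): buffer="drsgeaddd" (len 9), cursors c4@1 c1@9 c2@9 c3@9, authorship 4.....123
Authorship (.=original, N=cursor N): 4 . . . . . 1 2 3
Index 8: author = 3

Answer: cursor 3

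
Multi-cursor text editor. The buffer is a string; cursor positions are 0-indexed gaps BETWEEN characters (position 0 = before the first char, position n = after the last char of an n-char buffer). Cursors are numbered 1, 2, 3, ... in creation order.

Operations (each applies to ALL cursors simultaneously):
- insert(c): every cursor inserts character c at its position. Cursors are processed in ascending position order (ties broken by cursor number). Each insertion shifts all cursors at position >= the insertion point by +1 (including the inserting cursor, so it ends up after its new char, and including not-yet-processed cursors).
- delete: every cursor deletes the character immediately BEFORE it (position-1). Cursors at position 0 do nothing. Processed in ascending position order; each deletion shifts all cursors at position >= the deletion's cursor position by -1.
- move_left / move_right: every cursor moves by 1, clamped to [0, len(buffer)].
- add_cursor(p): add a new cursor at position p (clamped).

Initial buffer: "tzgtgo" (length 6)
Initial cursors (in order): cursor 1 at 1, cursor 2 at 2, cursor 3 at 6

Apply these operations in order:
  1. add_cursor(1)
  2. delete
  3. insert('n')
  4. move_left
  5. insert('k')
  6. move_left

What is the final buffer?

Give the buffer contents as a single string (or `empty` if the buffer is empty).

After op 1 (add_cursor(1)): buffer="tzgtgo" (len 6), cursors c1@1 c4@1 c2@2 c3@6, authorship ......
After op 2 (delete): buffer="gtg" (len 3), cursors c1@0 c2@0 c4@0 c3@3, authorship ...
After op 3 (insert('n')): buffer="nnngtgn" (len 7), cursors c1@3 c2@3 c4@3 c3@7, authorship 124...3
After op 4 (move_left): buffer="nnngtgn" (len 7), cursors c1@2 c2@2 c4@2 c3@6, authorship 124...3
After op 5 (insert('k')): buffer="nnkkkngtgkn" (len 11), cursors c1@5 c2@5 c4@5 c3@10, authorship 121244...33
After op 6 (move_left): buffer="nnkkkngtgkn" (len 11), cursors c1@4 c2@4 c4@4 c3@9, authorship 121244...33

Answer: nnkkkngtgkn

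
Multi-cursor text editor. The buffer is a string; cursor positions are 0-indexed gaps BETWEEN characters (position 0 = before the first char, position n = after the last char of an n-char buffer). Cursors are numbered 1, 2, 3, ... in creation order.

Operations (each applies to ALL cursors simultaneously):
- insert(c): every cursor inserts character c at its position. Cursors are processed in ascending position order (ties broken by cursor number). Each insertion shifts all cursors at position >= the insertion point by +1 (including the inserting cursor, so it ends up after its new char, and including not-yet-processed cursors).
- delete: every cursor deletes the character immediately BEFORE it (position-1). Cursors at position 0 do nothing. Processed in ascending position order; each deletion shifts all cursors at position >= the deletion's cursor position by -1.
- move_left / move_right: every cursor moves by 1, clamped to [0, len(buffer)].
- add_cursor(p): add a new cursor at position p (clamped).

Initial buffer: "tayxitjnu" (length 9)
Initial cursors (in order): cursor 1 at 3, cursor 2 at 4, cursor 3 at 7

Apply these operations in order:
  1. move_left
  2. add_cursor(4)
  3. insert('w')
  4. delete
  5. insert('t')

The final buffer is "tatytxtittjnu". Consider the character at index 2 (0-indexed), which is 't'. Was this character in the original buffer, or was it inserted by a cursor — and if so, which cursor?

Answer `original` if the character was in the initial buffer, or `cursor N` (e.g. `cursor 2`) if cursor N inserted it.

Answer: cursor 1

Derivation:
After op 1 (move_left): buffer="tayxitjnu" (len 9), cursors c1@2 c2@3 c3@6, authorship .........
After op 2 (add_cursor(4)): buffer="tayxitjnu" (len 9), cursors c1@2 c2@3 c4@4 c3@6, authorship .........
After op 3 (insert('w')): buffer="tawywxwitwjnu" (len 13), cursors c1@3 c2@5 c4@7 c3@10, authorship ..1.2.4..3...
After op 4 (delete): buffer="tayxitjnu" (len 9), cursors c1@2 c2@3 c4@4 c3@6, authorship .........
After op 5 (insert('t')): buffer="tatytxtittjnu" (len 13), cursors c1@3 c2@5 c4@7 c3@10, authorship ..1.2.4..3...
Authorship (.=original, N=cursor N): . . 1 . 2 . 4 . . 3 . . .
Index 2: author = 1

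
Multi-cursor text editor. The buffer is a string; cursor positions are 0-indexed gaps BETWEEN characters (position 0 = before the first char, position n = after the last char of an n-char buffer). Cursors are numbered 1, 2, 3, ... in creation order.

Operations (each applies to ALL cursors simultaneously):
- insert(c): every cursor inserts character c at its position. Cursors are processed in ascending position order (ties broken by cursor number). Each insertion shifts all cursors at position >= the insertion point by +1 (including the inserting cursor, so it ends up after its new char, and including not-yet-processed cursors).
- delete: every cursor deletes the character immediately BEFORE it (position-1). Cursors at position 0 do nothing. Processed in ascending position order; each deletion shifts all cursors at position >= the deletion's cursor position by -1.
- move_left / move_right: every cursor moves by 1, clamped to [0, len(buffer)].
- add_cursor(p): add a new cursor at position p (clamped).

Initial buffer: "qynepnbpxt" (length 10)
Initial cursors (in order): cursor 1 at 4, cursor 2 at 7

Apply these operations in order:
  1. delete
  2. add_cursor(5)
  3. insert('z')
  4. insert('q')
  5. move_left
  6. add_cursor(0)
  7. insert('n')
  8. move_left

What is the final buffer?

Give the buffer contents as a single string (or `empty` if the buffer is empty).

Answer: nqynznqpnzzqnnqpxt

Derivation:
After op 1 (delete): buffer="qynpnpxt" (len 8), cursors c1@3 c2@5, authorship ........
After op 2 (add_cursor(5)): buffer="qynpnpxt" (len 8), cursors c1@3 c2@5 c3@5, authorship ........
After op 3 (insert('z')): buffer="qynzpnzzpxt" (len 11), cursors c1@4 c2@8 c3@8, authorship ...1..23...
After op 4 (insert('q')): buffer="qynzqpnzzqqpxt" (len 14), cursors c1@5 c2@11 c3@11, authorship ...11..2323...
After op 5 (move_left): buffer="qynzqpnzzqqpxt" (len 14), cursors c1@4 c2@10 c3@10, authorship ...11..2323...
After op 6 (add_cursor(0)): buffer="qynzqpnzzqqpxt" (len 14), cursors c4@0 c1@4 c2@10 c3@10, authorship ...11..2323...
After op 7 (insert('n')): buffer="nqynznqpnzzqnnqpxt" (len 18), cursors c4@1 c1@6 c2@14 c3@14, authorship 4...111..232233...
After op 8 (move_left): buffer="nqynznqpnzzqnnqpxt" (len 18), cursors c4@0 c1@5 c2@13 c3@13, authorship 4...111..232233...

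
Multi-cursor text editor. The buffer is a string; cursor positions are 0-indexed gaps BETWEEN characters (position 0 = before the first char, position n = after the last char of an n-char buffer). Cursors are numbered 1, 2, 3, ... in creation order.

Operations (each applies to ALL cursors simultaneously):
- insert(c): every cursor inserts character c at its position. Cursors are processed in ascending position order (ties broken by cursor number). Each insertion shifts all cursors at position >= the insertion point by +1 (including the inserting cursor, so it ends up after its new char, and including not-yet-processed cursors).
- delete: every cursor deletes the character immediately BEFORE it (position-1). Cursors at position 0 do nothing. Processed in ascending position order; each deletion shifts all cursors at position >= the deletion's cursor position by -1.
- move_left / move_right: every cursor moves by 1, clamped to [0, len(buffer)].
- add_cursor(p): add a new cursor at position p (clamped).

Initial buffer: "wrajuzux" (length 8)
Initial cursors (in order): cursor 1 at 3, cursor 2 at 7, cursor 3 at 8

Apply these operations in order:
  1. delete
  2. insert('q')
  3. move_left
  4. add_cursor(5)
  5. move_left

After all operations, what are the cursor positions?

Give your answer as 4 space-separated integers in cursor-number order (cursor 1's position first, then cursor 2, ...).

After op 1 (delete): buffer="wrjuz" (len 5), cursors c1@2 c2@5 c3@5, authorship .....
After op 2 (insert('q')): buffer="wrqjuzqq" (len 8), cursors c1@3 c2@8 c3@8, authorship ..1...23
After op 3 (move_left): buffer="wrqjuzqq" (len 8), cursors c1@2 c2@7 c3@7, authorship ..1...23
After op 4 (add_cursor(5)): buffer="wrqjuzqq" (len 8), cursors c1@2 c4@5 c2@7 c3@7, authorship ..1...23
After op 5 (move_left): buffer="wrqjuzqq" (len 8), cursors c1@1 c4@4 c2@6 c3@6, authorship ..1...23

Answer: 1 6 6 4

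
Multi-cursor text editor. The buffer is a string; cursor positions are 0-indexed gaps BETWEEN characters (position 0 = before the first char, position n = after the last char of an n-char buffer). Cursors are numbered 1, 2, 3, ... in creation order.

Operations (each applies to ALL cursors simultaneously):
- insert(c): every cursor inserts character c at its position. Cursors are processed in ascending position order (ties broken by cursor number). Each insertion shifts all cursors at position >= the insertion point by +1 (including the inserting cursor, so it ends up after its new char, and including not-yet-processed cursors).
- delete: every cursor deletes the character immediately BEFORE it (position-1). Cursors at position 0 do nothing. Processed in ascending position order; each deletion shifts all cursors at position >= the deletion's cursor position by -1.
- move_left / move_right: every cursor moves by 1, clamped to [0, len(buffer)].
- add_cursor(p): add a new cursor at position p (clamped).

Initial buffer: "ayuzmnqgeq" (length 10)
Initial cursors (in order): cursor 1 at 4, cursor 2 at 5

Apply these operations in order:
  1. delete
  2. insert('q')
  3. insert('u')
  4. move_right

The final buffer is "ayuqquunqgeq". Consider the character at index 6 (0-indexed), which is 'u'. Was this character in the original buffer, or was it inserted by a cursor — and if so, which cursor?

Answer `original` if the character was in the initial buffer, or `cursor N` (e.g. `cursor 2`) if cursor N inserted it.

Answer: cursor 2

Derivation:
After op 1 (delete): buffer="ayunqgeq" (len 8), cursors c1@3 c2@3, authorship ........
After op 2 (insert('q')): buffer="ayuqqnqgeq" (len 10), cursors c1@5 c2@5, authorship ...12.....
After op 3 (insert('u')): buffer="ayuqquunqgeq" (len 12), cursors c1@7 c2@7, authorship ...1212.....
After op 4 (move_right): buffer="ayuqquunqgeq" (len 12), cursors c1@8 c2@8, authorship ...1212.....
Authorship (.=original, N=cursor N): . . . 1 2 1 2 . . . . .
Index 6: author = 2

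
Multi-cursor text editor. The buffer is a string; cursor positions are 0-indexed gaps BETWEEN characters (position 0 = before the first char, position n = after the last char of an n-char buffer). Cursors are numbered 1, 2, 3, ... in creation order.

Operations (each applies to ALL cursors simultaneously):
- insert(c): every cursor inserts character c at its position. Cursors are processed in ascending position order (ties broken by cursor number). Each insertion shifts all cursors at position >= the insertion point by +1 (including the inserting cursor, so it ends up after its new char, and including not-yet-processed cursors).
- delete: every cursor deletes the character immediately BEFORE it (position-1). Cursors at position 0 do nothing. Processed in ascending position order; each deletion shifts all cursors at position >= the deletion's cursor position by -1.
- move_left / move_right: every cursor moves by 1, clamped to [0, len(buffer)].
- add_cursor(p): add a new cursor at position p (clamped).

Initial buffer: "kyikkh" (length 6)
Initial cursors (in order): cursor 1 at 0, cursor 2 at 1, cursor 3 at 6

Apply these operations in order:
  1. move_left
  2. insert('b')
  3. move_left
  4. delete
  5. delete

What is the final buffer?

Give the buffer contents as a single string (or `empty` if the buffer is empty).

Answer: bkyibh

Derivation:
After op 1 (move_left): buffer="kyikkh" (len 6), cursors c1@0 c2@0 c3@5, authorship ......
After op 2 (insert('b')): buffer="bbkyikkbh" (len 9), cursors c1@2 c2@2 c3@8, authorship 12.....3.
After op 3 (move_left): buffer="bbkyikkbh" (len 9), cursors c1@1 c2@1 c3@7, authorship 12.....3.
After op 4 (delete): buffer="bkyikbh" (len 7), cursors c1@0 c2@0 c3@5, authorship 2....3.
After op 5 (delete): buffer="bkyibh" (len 6), cursors c1@0 c2@0 c3@4, authorship 2...3.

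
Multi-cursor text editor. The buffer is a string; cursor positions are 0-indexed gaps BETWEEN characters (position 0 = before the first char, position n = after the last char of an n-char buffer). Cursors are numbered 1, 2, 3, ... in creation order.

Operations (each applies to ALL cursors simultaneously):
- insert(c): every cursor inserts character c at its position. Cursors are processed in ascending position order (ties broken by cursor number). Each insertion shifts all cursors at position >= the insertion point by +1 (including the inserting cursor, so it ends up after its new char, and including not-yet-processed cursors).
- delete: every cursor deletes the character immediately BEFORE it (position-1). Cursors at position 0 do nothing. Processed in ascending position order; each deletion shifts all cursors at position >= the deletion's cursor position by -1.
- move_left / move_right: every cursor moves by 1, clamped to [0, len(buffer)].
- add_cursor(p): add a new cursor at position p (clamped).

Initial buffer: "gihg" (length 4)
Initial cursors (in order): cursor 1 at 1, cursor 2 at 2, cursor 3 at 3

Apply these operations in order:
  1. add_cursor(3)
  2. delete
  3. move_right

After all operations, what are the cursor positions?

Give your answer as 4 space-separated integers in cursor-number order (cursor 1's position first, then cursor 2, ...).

After op 1 (add_cursor(3)): buffer="gihg" (len 4), cursors c1@1 c2@2 c3@3 c4@3, authorship ....
After op 2 (delete): buffer="g" (len 1), cursors c1@0 c2@0 c3@0 c4@0, authorship .
After op 3 (move_right): buffer="g" (len 1), cursors c1@1 c2@1 c3@1 c4@1, authorship .

Answer: 1 1 1 1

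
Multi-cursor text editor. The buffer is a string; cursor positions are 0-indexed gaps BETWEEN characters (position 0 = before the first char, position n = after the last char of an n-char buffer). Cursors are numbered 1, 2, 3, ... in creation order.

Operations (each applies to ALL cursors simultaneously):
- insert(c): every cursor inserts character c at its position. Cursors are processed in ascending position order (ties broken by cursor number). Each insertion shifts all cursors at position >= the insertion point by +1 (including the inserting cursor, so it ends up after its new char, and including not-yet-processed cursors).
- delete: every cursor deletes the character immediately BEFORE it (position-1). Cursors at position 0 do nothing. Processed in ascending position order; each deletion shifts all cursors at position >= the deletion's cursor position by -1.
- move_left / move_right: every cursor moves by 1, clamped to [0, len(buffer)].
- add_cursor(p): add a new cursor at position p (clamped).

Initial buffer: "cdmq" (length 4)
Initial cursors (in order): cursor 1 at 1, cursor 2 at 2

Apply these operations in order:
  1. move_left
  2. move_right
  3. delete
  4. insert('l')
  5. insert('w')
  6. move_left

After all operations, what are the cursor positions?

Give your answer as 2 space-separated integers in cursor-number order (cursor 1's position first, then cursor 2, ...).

After op 1 (move_left): buffer="cdmq" (len 4), cursors c1@0 c2@1, authorship ....
After op 2 (move_right): buffer="cdmq" (len 4), cursors c1@1 c2@2, authorship ....
After op 3 (delete): buffer="mq" (len 2), cursors c1@0 c2@0, authorship ..
After op 4 (insert('l')): buffer="llmq" (len 4), cursors c1@2 c2@2, authorship 12..
After op 5 (insert('w')): buffer="llwwmq" (len 6), cursors c1@4 c2@4, authorship 1212..
After op 6 (move_left): buffer="llwwmq" (len 6), cursors c1@3 c2@3, authorship 1212..

Answer: 3 3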